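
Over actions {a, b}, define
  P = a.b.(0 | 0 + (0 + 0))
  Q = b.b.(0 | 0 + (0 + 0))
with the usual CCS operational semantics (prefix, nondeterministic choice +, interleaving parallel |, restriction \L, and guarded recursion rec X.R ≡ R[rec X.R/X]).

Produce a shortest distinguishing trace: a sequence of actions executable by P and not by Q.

a

Reachable graph of P (3 states):
  s0 = a.b.(0 | 0 + (0 + 0)) :: =a=> s1
  s1 = b.(0 | 0 + (0 + 0)) :: =b=> s2
  s2 = 0 | 0 + (0 + 0) :: ∅
Reachable graph of Q (3 states):
  t0 = b.b.(0 | 0 + (0 + 0)) :: =b=> t1
  t1 = b.(0 | 0 + (0 + 0)) :: =b=> t2
  t2 = 0 | 0 + (0 + 0) :: ∅
Executing a from P (initial set {s0}):
  step 1 (a): {s1}
  P completes σ.
Executing a from Q (initial set {t0}):
  step 1 (a): ∅  — Q cannot continue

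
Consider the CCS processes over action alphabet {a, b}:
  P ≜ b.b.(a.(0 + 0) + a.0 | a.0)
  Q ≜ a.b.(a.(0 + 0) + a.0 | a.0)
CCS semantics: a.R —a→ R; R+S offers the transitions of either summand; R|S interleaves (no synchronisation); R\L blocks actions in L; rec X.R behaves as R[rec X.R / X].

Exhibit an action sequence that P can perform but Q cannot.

P's transition system — 7 states:
  u0 = b.b.(a.(0 + 0) + a.0 | a.0) → ··b··> u1
  u1 = b.(a.(0 + 0) + a.0 | a.0) → ··b··> u2
  u2 = a.(0 + 0) + a.0 | a.0 → ··a··> u3, ··a··> u4, ··a··> u5
  u3 = 0 + 0 → deadlocked
  u4 = 0 | a.0 → ··a··> u6
  u5 = a.0 | 0 → ··a··> u6
  u6 = 0 | 0 → deadlocked
Q's transition system — 7 states:
  v0 = a.b.(a.(0 + 0) + a.0 | a.0) → ··a··> v1
  v1 = b.(a.(0 + 0) + a.0 | a.0) → ··b··> v2
  v2 = a.(0 + 0) + a.0 | a.0 → ··a··> v3, ··a··> v4, ··a··> v5
  v3 = 0 + 0 → deadlocked
  v4 = 0 | a.0 → ··a··> v6
  v5 = a.0 | 0 → ··a··> v6
  v6 = 0 | 0 → deadlocked
Executing b from P (initial set {u0}):
  step 1 (b): {u1}
  — P admits the full trace.
Executing b from Q (initial set {v0}):
  step 1 (b): ∅  — Q cannot continue

b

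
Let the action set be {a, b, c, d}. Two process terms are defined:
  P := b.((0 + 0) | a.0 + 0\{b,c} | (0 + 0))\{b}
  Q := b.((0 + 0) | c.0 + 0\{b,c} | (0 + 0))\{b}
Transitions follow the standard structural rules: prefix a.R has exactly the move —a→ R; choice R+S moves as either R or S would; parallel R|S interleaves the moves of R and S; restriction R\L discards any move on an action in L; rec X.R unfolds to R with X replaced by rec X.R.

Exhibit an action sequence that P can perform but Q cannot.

ba

LTS(P): 3 reachable states
  s0 = b.((0 + 0) | a.0 + 0\{b,c} | (0 + 0))\{b} → =b=> s1
  s1 = ((0 + 0) | a.0 + 0\{b,c} | (0 + 0))\{b} → =a=> s2
  s2 = ((0 + 0) | 0)\{b} → deadlocked
LTS(Q): 3 reachable states
  t0 = b.((0 + 0) | c.0 + 0\{b,c} | (0 + 0))\{b} → =b=> t1
  t1 = ((0 + 0) | c.0 + 0\{b,c} | (0 + 0))\{b} → =c=> t2
  t2 = ((0 + 0) | 0)\{b} → deadlocked
Executing ba from P (initial set {s0}):
  step 1 (b): {s1}
  step 2 (a): {s2}
  ✓ P
Executing ba from Q (initial set {t0}):
  step 1 (b): {t1}
  step 2 (a): ∅ (Q stuck)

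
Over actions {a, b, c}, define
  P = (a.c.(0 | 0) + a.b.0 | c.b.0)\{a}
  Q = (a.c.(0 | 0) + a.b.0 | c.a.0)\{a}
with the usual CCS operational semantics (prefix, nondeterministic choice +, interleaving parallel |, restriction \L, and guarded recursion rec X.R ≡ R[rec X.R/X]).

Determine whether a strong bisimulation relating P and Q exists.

LTS(P): 3 reachable states
  s0 = (a.c.(0 | 0) + a.b.0 | c.b.0)\{a} | =c=> s1
  s1 = (a.b.0 | b.0)\{a} | =b=> s2
  s2 = (a.b.0 | 0)\{a} | ∅
LTS(Q): 2 reachable states
  t0 = (a.c.(0 | 0) + a.b.0 | c.a.0)\{a} | =c=> t1
  t1 = (a.b.0 | a.0)\{a} | ∅
Bisimilarity quotient blocks:
  B0 = {s0}
  B1 = {s1}
  B2 = {s2, t1}
  B3 = {t0}
s0 ∈ B0, t0 ∈ B3 → different blocks

NO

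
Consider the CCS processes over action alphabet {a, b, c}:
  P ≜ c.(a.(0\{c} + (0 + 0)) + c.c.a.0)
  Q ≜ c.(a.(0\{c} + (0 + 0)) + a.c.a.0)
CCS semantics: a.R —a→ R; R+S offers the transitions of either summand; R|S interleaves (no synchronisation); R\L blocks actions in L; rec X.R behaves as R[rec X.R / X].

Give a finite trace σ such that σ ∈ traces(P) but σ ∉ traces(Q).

cc

P's transition system — 6 states:
  s0 = c.(a.(0\{c} + (0 + 0)) + c.c.a.0) → -c-> s1
  s1 = a.(0\{c} + (0 + 0)) + c.c.a.0 → -a-> s2, -c-> s3
  s2 = 0\{c} + (0 + 0) → stopped
  s3 = c.a.0 → -c-> s4
  s4 = a.0 → -a-> s5
  s5 = 0 → stopped
Q's transition system — 6 states:
  t0 = c.(a.(0\{c} + (0 + 0)) + a.c.a.0) → -c-> t1
  t1 = a.(0\{c} + (0 + 0)) + a.c.a.0 → -a-> t2, -a-> t3
  t2 = 0\{c} + (0 + 0) → stopped
  t3 = c.a.0 → -c-> t4
  t4 = a.0 → -a-> t5
  t5 = 0 → stopped
Run σ = ⟨cc⟩ on P: start {s0}
  [1] c ⇒ {s1}
  [2] c ⇒ {s3}
  ✓ P
Run σ = ⟨cc⟩ on Q: start {t0}
  [1] c ⇒ {t1}
  [2] c ⇒ ∅ (Q stuck)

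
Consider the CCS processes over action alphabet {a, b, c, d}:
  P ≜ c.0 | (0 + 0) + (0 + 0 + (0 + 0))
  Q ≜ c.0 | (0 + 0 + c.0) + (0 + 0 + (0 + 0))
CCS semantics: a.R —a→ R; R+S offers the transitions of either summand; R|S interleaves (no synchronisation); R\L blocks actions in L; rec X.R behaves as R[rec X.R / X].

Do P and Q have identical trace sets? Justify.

LTS(P): 2 reachable states
  m0 = c.0 | (0 + 0) + (0 + 0 + (0 + 0)) → =c=> m1
  m1 = 0 | (0 + 0) → (no moves)
LTS(Q): 4 reachable states
  n0 = c.0 | (0 + 0 + c.0) + (0 + 0 + (0 + 0)) → =c=> n1, =c=> n2
  n1 = 0 | (0 + 0 + c.0) → =c=> n3
  n2 = c.0 | 0 → =c=> n3
  n3 = 0 | 0 → (no moves)
Trace ⟨cc⟩ through Q, begin at {n0}:
  after c @ step 1: {n1, n2}
  after c @ step 2: {n3}
  — Q admits the full trace.
Trace ⟨cc⟩ through P, begin at {m0}:
  after c @ step 1: {m1}
  after c @ step 2: no successor for P

trace-distinct — witness ⟨cc⟩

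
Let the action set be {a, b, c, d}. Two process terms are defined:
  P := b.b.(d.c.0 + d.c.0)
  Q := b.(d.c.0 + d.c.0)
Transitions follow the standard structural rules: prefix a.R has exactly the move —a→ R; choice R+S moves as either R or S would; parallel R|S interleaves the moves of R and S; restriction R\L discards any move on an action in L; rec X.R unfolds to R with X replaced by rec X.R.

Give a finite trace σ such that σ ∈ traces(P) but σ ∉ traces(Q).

bb

Reachable graph of P (5 states):
  s0 = b.b.(d.c.0 + d.c.0) has moves --b--▸ s1
  s1 = b.(d.c.0 + d.c.0) has moves --b--▸ s2
  s2 = d.c.0 + d.c.0 has moves --d--▸ s3
  s3 = c.0 has moves --c--▸ s4
  s4 = 0 has moves deadlocked
Reachable graph of Q (4 states):
  t0 = b.(d.c.0 + d.c.0) has moves --b--▸ t1
  t1 = d.c.0 + d.c.0 has moves --d--▸ t2
  t2 = c.0 has moves --c--▸ t3
  t3 = 0 has moves deadlocked
Trace ⟨bb⟩ through P, begin at {s0}:
  step 1 (b): {s1}
  step 2 (b): {s2}
  — P admits the full trace.
Trace ⟨bb⟩ through Q, begin at {t0}:
  step 1 (b): {t1}
  step 2 (b): ∅ (Q stuck)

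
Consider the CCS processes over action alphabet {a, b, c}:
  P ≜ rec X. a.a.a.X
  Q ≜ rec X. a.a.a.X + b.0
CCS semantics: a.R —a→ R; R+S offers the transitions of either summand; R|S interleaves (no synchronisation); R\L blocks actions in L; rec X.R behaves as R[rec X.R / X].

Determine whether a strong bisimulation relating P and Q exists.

NO

P's transition system — 3 states:
  u0 = rec X. a.a.a.X :: -a-> u1
  u1 = a.a.(rec X. a.a.a.X) :: -a-> u2
  u2 = a.(rec X. a.a.a.X) :: -a-> u0
Q's transition system — 4 states:
  v0 = rec X. a.a.a.X + b.0 :: -a-> v1, -b-> v2
  v1 = a.a.(rec X. a.a.a.X + b.0) :: -a-> v3
  v2 = 0 :: ·
  v3 = a.(rec X. a.a.a.X + b.0) :: -a-> v0
Coarsest stable partition (strong bisimilarity classes):
  B0 = {u0, u1, u2}
  B1 = {v0}
  B2 = {v1}
  B3 = {v3}
  B4 = {v2}
u0 ∈ B0, v0 ∈ B1 → different blocks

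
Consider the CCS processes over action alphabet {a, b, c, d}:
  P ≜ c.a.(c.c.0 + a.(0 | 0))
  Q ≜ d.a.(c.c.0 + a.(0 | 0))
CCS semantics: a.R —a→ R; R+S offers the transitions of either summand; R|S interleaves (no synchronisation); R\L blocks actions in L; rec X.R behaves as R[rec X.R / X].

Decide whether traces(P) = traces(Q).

LTS(P): 6 reachable states
  s0 = c.a.(c.c.0 + a.(0 | 0)) | ··c··> s1
  s1 = a.(c.c.0 + a.(0 | 0)) | ··a··> s2
  s2 = c.c.0 + a.(0 | 0) | ··a··> s3, ··c··> s4
  s3 = 0 | 0 | ·
  s4 = c.0 | ··c··> s5
  s5 = 0 | ·
LTS(Q): 6 reachable states
  t0 = d.a.(c.c.0 + a.(0 | 0)) | ··d··> t1
  t1 = a.(c.c.0 + a.(0 | 0)) | ··a··> t2
  t2 = c.c.0 + a.(0 | 0) | ··a··> t3, ··c··> t4
  t3 = 0 | 0 | ·
  t4 = c.0 | ··c··> t5
  t5 = 0 | ·
Trace ⟨c⟩ through P, begin at {s0}:
  [1] c ⇒ {s1}
  P completes σ.
Trace ⟨c⟩ through Q, begin at {t0}:
  [1] c ⇒ ∅  — Q cannot continue

trace-distinct — witness ⟨c⟩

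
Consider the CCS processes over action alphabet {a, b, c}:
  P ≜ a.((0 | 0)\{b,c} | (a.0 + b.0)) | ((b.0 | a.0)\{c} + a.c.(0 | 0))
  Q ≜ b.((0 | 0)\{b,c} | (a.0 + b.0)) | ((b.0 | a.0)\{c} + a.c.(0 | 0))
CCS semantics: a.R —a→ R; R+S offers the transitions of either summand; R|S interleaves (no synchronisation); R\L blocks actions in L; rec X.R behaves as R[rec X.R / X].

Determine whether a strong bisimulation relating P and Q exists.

not bisimilar

P's transition system — 18 states:
  s0 = a.((0 | 0)\{b,c} | (a.0 + b.0)) | ((b.0 | a.0)\{c} + a.c.(0 | 0)) | -a-> s1, -a-> s2, -a-> s3, -b-> s4
  s1 = (0 | 0)\{b,c} | (a.0 + b.0) | ((b.0 | a.0)\{c} + a.c.(0 | 0)) | -a-> s5, -a-> s6, -a-> s7, -b-> s7, -b-> s8
  s2 = a.((0 | 0)\{b,c} | (a.0 + b.0)) | (b.0 | 0)\{c} | -a-> s5, -b-> s9
  s3 = a.((0 | 0)\{b,c} | (a.0 + b.0)) | c.(0 | 0) | -a-> s6, -c-> s10
  s4 = a.((0 | 0)\{b,c} | (a.0 + b.0)) | (0 | a.0)\{c} | -a-> s8, -a-> s9
  s5 = (0 | 0)\{b,c} | (a.0 + b.0) | (b.0 | 0)\{c} | -a-> s11, -b-> s11, -b-> s12
  s6 = (0 | 0)\{b,c} | (a.0 + b.0) | c.(0 | 0) | -a-> s13, -b-> s13, -c-> s14
  s7 = (0 | 0)\{b,c} | 0 | ((b.0 | a.0)\{c} + a.c.(0 | 0)) | -a-> s11, -a-> s13, -b-> s15
  s8 = (0 | 0)\{b,c} | (a.0 + b.0) | (0 | a.0)\{c} | -a-> s12, -a-> s15, -b-> s15
  s9 = a.((0 | 0)\{b,c} | (a.0 + b.0)) | (0 | 0)\{c} | -a-> s12
  s10 = a.((0 | 0)\{b,c} | (a.0 + b.0)) | (0 | 0) | -a-> s14
  s11 = (0 | 0)\{b,c} | 0 | (b.0 | 0)\{c} | -b-> s16
  s12 = (0 | 0)\{b,c} | (a.0 + b.0) | (0 | 0)\{c} | -a-> s16, -b-> s16
  s13 = (0 | 0)\{b,c} | 0 | c.(0 | 0) | -c-> s17
  s14 = (0 | 0)\{b,c} | (a.0 + b.0) | (0 | 0) | -a-> s17, -b-> s17
  s15 = (0 | 0)\{b,c} | 0 | (0 | a.0)\{c} | -a-> s16
  s16 = (0 | 0)\{b,c} | 0 | (0 | 0)\{c} | deadlocked
  s17 = (0 | 0)\{b,c} | 0 | (0 | 0) | deadlocked
Q's transition system — 18 states:
  t0 = b.((0 | 0)\{b,c} | (a.0 + b.0)) | ((b.0 | a.0)\{c} + a.c.(0 | 0)) | -a-> t1, -a-> t2, -b-> t3, -b-> t4
  t1 = b.((0 | 0)\{b,c} | (a.0 + b.0)) | (b.0 | 0)\{c} | -b-> t5, -b-> t6
  t2 = b.((0 | 0)\{b,c} | (a.0 + b.0)) | c.(0 | 0) | -b-> t7, -c-> t8
  t3 = (0 | 0)\{b,c} | (a.0 + b.0) | ((b.0 | a.0)\{c} + a.c.(0 | 0)) | -a-> t5, -a-> t7, -a-> t9, -b-> t10, -b-> t9
  t4 = b.((0 | 0)\{b,c} | (a.0 + b.0)) | (0 | a.0)\{c} | -a-> t6, -b-> t10
  t5 = (0 | 0)\{b,c} | (a.0 + b.0) | (b.0 | 0)\{c} | -a-> t11, -b-> t11, -b-> t12
  t6 = b.((0 | 0)\{b,c} | (a.0 + b.0)) | (0 | 0)\{c} | -b-> t12
  t7 = (0 | 0)\{b,c} | (a.0 + b.0) | c.(0 | 0) | -a-> t13, -b-> t13, -c-> t14
  t8 = b.((0 | 0)\{b,c} | (a.0 + b.0)) | (0 | 0) | -b-> t14
  t9 = (0 | 0)\{b,c} | 0 | ((b.0 | a.0)\{c} + a.c.(0 | 0)) | -a-> t11, -a-> t13, -b-> t15
  t10 = (0 | 0)\{b,c} | (a.0 + b.0) | (0 | a.0)\{c} | -a-> t12, -a-> t15, -b-> t15
  t11 = (0 | 0)\{b,c} | 0 | (b.0 | 0)\{c} | -b-> t16
  t12 = (0 | 0)\{b,c} | (a.0 + b.0) | (0 | 0)\{c} | -a-> t16, -b-> t16
  t13 = (0 | 0)\{b,c} | 0 | c.(0 | 0) | -c-> t17
  t14 = (0 | 0)\{b,c} | (a.0 + b.0) | (0 | 0) | -a-> t17, -b-> t17
  t15 = (0 | 0)\{b,c} | 0 | (0 | a.0)\{c} | -a-> t16
  t16 = (0 | 0)\{b,c} | 0 | (0 | 0)\{c} | deadlocked
  t17 = (0 | 0)\{b,c} | 0 | (0 | 0) | deadlocked
Partition-refinement fixed point:
  B0 = {s0}
  B1 = {s1, t3}
  B2 = {s7, t9}
  B3 = {s11, t11}
  B4 = {s16, s17, t16, t17}
  B5 = {s13, t13}
  B6 = {s15, t15}
  B7 = {s8, t10}
  B8 = {s12, s14, t12, t14}
  B9 = {s6, t7}
  B10 = {s5, t5}
  B11 = {s4}
  B12 = {s10, s9}
  B13 = {s3}
  B14 = {s2}
  B15 = {t0}
  B16 = {t4}
  B17 = {t6, t8}
  B18 = {t1}
  B19 = {t2}
s0 ∈ B0, t0 ∈ B15 → different blocks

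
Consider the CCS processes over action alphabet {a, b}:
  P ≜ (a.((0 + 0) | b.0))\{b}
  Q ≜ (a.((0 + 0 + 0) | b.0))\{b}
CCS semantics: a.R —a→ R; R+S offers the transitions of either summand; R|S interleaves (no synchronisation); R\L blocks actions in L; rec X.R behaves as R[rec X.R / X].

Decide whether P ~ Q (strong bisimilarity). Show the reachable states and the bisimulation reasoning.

bisimilar

P's transition system — 2 states:
  u0 = (a.((0 + 0) | b.0))\{b} ⊢ =a=> u1
  u1 = ((0 + 0) | b.0)\{b} ⊢ (no moves)
Q's transition system — 2 states:
  v0 = (a.((0 + 0 + 0) | b.0))\{b} ⊢ =a=> v1
  v1 = ((0 + 0 + 0) | b.0)\{b} ⊢ (no moves)
Bisimilarity quotient blocks:
  B0 = {u0, v0}
  B1 = {u1, v1}
u0 ∈ B0, v0 ∈ B0 → same block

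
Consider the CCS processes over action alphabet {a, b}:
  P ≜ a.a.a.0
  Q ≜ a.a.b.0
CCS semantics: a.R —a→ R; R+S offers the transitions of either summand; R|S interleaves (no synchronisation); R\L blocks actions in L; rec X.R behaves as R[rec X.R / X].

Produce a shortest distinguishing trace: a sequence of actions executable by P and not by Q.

Reachable graph of P (4 states):
  p0 = a.a.a.0 :: --a--▸ p1
  p1 = a.a.0 :: --a--▸ p2
  p2 = a.0 :: --a--▸ p3
  p3 = 0 :: (no moves)
Reachable graph of Q (4 states):
  q0 = a.a.b.0 :: --a--▸ q1
  q1 = a.b.0 :: --a--▸ q2
  q2 = b.0 :: --b--▸ q3
  q3 = 0 :: (no moves)
Trace ⟨aaa⟩ through P, begin at {p0}:
  [1] a ⇒ {p1}
  [2] a ⇒ {p2}
  [3] a ⇒ {p3}
  — P admits the full trace.
Trace ⟨aaa⟩ through Q, begin at {q0}:
  [1] a ⇒ {q1}
  [2] a ⇒ {q2}
  [3] a ⇒ no successor for Q

aaa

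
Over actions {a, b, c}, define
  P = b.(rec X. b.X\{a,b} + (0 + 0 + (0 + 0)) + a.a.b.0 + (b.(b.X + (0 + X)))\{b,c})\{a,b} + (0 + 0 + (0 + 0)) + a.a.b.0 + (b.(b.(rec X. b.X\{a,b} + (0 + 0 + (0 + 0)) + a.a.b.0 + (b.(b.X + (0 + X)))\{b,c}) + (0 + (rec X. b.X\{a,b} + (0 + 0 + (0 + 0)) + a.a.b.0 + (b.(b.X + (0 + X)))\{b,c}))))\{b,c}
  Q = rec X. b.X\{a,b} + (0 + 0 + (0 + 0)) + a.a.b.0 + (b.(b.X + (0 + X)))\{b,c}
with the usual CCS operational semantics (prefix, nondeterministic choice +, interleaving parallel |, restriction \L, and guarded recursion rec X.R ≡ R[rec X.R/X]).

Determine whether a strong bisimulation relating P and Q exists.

Reachable graph of P (5 states):
  u0 = b.(rec X. b.X\{a,b} + (0 + 0 + (0 + 0)) + a.a.b.0 + (b.(b.X + (0 + X)))\{b,c})\{a,b} + (0 + 0 + (0 + 0)) + a.a.b.0 + (b.(b.(rec X. b.X\{a,b} + (0 + 0 + (0 + 0)) + a.a.b.0 + (b.(b.X + (0 + X)))\{b,c}) + (0 + (rec X. b.X\{a,b} + (0 + 0 + (0 + 0)) + a.a.b.0 + (b.(b.X + (0 + X)))\{b,c}))))\{b,c} :: ··a··> u1, ··b··> u2
  u1 = a.b.0 :: ··a··> u3
  u2 = (rec X. b.X\{a,b} + (0 + 0 + (0 + 0)) + a.a.b.0 + (b.(b.X + (0 + X)))\{b,c})\{a,b} :: deadlocked
  u3 = b.0 :: ··b··> u4
  u4 = 0 :: deadlocked
Reachable graph of Q (5 states):
  v0 = rec X. b.X\{a,b} + (0 + 0 + (0 + 0)) + a.a.b.0 + (b.(b.X + (0 + X)))\{b,c} :: ··a··> v1, ··b··> v2
  v1 = a.b.0 :: ··a··> v3
  v2 = (rec X. b.X\{a,b} + (0 + 0 + (0 + 0)) + a.a.b.0 + (b.(b.X + (0 + X)))\{b,c})\{a,b} :: deadlocked
  v3 = b.0 :: ··b··> v4
  v4 = 0 :: deadlocked
Partition-refinement fixed point:
  B0 = {u0, v0}
  B1 = {u2, u4, v2, v4}
  B2 = {u1, v1}
  B3 = {u3, v3}
u0 ∈ B0, v0 ∈ B0 → same block

YES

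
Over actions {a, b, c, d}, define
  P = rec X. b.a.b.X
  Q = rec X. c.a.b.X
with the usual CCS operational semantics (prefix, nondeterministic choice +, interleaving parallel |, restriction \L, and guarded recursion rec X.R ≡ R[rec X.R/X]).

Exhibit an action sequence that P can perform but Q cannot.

LTS(P): 3 reachable states
  m0 = rec X. b.a.b.X ⊢ =b=> m1
  m1 = a.b.(rec X. b.a.b.X) ⊢ =a=> m2
  m2 = b.(rec X. b.a.b.X) ⊢ =b=> m0
LTS(Q): 3 reachable states
  n0 = rec X. c.a.b.X ⊢ =c=> n1
  n1 = a.b.(rec X. c.a.b.X) ⊢ =a=> n2
  n2 = b.(rec X. c.a.b.X) ⊢ =b=> n0
Run σ = ⟨b⟩ on P: start {m0}
  after b @ step 1: {m1}
  ✓ P
Run σ = ⟨b⟩ on Q: start {n0}
  after b @ step 1: ∅ (Q stuck)

b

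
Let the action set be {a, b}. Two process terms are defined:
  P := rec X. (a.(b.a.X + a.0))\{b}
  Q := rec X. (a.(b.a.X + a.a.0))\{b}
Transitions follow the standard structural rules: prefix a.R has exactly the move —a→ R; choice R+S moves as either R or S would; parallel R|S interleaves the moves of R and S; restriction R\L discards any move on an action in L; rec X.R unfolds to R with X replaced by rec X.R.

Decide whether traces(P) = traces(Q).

traces(P) ≠ traces(Q) — witness ⟨aaa⟩

Reachable graph of P (3 states):
  p0 = rec X. (a.(b.a.X + a.0))\{b} ⊢ —a→ p1
  p1 = (b.a.(rec X. (a.(b.a.X + a.0))\{b}) + a.0)\{b} ⊢ —a→ p2
  p2 = 0\{b} ⊢ stopped
Reachable graph of Q (4 states):
  q0 = rec X. (a.(b.a.X + a.a.0))\{b} ⊢ —a→ q1
  q1 = (b.a.(rec X. (a.(b.a.X + a.a.0))\{b}) + a.a.0)\{b} ⊢ —a→ q2
  q2 = (a.0)\{b} ⊢ —a→ q3
  q3 = 0\{b} ⊢ stopped
Trace ⟨aaa⟩ through Q, begin at {q0}:
  after a @ step 1: {q1}
  after a @ step 2: {q2}
  after a @ step 3: {q3}
  Q completes σ.
Trace ⟨aaa⟩ through P, begin at {p0}:
  after a @ step 1: {p1}
  after a @ step 2: {p2}
  after a @ step 3: ∅  — P cannot continue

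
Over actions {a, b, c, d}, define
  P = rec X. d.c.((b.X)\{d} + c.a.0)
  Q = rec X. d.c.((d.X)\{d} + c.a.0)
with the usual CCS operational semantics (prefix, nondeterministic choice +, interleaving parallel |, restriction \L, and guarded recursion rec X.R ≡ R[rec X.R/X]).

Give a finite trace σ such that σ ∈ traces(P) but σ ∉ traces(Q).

dcb

Reachable graph of P (6 states):
  m0 = rec X. d.c.((b.X)\{d} + c.a.0) ⊢ =d=> m1
  m1 = c.((b.(rec X. d.c.((b.X)\{d} + c.a.0)))\{d} + c.a.0) ⊢ =c=> m2
  m2 = (b.(rec X. d.c.((b.X)\{d} + c.a.0)))\{d} + c.a.0 ⊢ =b=> m3, =c=> m4
  m3 = (rec X. d.c.((b.X)\{d} + c.a.0))\{d} ⊢ ∅
  m4 = a.0 ⊢ =a=> m5
  m5 = 0 ⊢ ∅
Reachable graph of Q (5 states):
  n0 = rec X. d.c.((d.X)\{d} + c.a.0) ⊢ =d=> n1
  n1 = c.((d.(rec X. d.c.((d.X)\{d} + c.a.0)))\{d} + c.a.0) ⊢ =c=> n2
  n2 = (d.(rec X. d.c.((d.X)\{d} + c.a.0)))\{d} + c.a.0 ⊢ =c=> n3
  n3 = a.0 ⊢ =a=> n4
  n4 = 0 ⊢ ∅
Run σ = ⟨dcb⟩ on P: start {m0}
  [1] d ⇒ {m1}
  [2] c ⇒ {m2}
  [3] b ⇒ {m3}
  ✓ P
Run σ = ⟨dcb⟩ on Q: start {n0}
  [1] d ⇒ {n1}
  [2] c ⇒ {n2}
  [3] b ⇒ no successor for Q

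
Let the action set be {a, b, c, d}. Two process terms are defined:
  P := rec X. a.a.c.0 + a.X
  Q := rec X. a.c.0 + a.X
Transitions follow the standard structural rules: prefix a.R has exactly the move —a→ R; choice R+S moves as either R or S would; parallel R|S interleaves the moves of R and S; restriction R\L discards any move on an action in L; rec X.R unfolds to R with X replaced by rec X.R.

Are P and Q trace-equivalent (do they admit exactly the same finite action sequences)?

P's transition system — 4 states:
  u0 = rec X. a.a.c.0 + a.X has moves —a→ u0, —a→ u1
  u1 = a.c.0 has moves —a→ u2
  u2 = c.0 has moves —c→ u3
  u3 = 0 has moves ·
Q's transition system — 3 states:
  v0 = rec X. a.c.0 + a.X has moves —a→ v0, —a→ v1
  v1 = c.0 has moves —c→ v2
  v2 = 0 has moves ·
Trace ⟨ac⟩ through Q, begin at {v0}:
  step 1 (a): {v0, v1}
  step 2 (c): {v2}
  — Q admits the full trace.
Trace ⟨ac⟩ through P, begin at {u0}:
  step 1 (a): {u0, u1}
  step 2 (c): no successor for P

NO — witness ⟨ac⟩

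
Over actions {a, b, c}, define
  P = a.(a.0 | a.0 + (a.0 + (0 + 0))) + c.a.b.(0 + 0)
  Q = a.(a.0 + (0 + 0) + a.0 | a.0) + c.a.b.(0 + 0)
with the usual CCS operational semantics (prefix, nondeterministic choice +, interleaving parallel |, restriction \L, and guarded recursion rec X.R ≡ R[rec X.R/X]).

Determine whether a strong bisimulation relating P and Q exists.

bisimilar

P's transition system — 9 states:
  p0 = a.(a.0 | a.0 + (a.0 + (0 + 0))) + c.a.b.(0 + 0) has moves ··a··> p1, ··c··> p2
  p1 = a.0 | a.0 + (a.0 + (0 + 0)) has moves ··a··> p3, ··a··> p4, ··a··> p5
  p2 = a.b.(0 + 0) has moves ··a··> p6
  p3 = 0 has moves ·
  p4 = 0 | a.0 has moves ··a··> p7
  p5 = a.0 | 0 has moves ··a··> p7
  p6 = b.(0 + 0) has moves ··b··> p8
  p7 = 0 | 0 has moves ·
  p8 = 0 + 0 has moves ·
Q's transition system — 9 states:
  q0 = a.(a.0 + (0 + 0) + a.0 | a.0) + c.a.b.(0 + 0) has moves ··a··> q1, ··c··> q2
  q1 = a.0 + (0 + 0) + a.0 | a.0 has moves ··a··> q3, ··a··> q4, ··a··> q5
  q2 = a.b.(0 + 0) has moves ··a··> q6
  q3 = 0 has moves ·
  q4 = 0 | a.0 has moves ··a··> q7
  q5 = a.0 | 0 has moves ··a··> q7
  q6 = b.(0 + 0) has moves ··b··> q8
  q7 = 0 | 0 has moves ·
  q8 = 0 + 0 has moves ·
Coarsest stable partition (strong bisimilarity classes):
  B0 = {p0, q0}
  B1 = {p2, q2}
  B2 = {p6, q6}
  B3 = {p3, p7, p8, q3, q7, q8}
  B4 = {p1, q1}
  B5 = {p4, p5, q4, q5}
p0 ∈ B0, q0 ∈ B0 → same block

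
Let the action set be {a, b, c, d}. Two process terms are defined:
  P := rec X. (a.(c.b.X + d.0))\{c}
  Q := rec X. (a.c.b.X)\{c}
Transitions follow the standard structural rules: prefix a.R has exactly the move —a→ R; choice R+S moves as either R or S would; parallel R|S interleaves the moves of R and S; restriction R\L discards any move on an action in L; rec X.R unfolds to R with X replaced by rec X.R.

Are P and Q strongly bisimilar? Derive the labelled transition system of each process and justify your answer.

Reachable graph of P (3 states):
  u0 = rec X. (a.(c.b.X + d.0))\{c} ⊢ -a-> u1
  u1 = (c.b.(rec X. (a.(c.b.X + d.0))\{c}) + d.0)\{c} ⊢ -d-> u2
  u2 = 0\{c} ⊢ (no moves)
Reachable graph of Q (2 states):
  v0 = rec X. (a.c.b.X)\{c} ⊢ -a-> v1
  v1 = (c.b.(rec X. (a.c.b.X)\{c}))\{c} ⊢ (no moves)
Coarsest stable partition (strong bisimilarity classes):
  B0 = {u0}
  B1 = {u1}
  B2 = {u2, v1}
  B3 = {v0}
u0 ∈ B0, v0 ∈ B3 → different blocks

NO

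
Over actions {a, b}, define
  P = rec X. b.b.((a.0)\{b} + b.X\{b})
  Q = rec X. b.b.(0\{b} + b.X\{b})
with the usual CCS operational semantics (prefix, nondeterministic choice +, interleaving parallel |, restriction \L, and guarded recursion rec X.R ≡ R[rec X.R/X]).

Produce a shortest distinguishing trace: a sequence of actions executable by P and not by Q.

P's transition system — 5 states:
  u0 = rec X. b.b.((a.0)\{b} + b.X\{b}) :: —b→ u1
  u1 = b.((a.0)\{b} + b.(rec X. b.b.((a.0)\{b} + b.X\{b}))\{b}) :: —b→ u2
  u2 = (a.0)\{b} + b.(rec X. b.b.((a.0)\{b} + b.X\{b}))\{b} :: —a→ u3, —b→ u4
  u3 = 0\{b} :: ·
  u4 = (rec X. b.b.((a.0)\{b} + b.X\{b}))\{b} :: ·
Q's transition system — 4 states:
  v0 = rec X. b.b.(0\{b} + b.X\{b}) :: —b→ v1
  v1 = b.(0\{b} + b.(rec X. b.b.(0\{b} + b.X\{b}))\{b}) :: —b→ v2
  v2 = 0\{b} + b.(rec X. b.b.(0\{b} + b.X\{b}))\{b} :: —b→ v3
  v3 = (rec X. b.b.(0\{b} + b.X\{b}))\{b} :: ·
Run σ = ⟨bba⟩ on P: start {u0}
  step 1 (b): {u1}
  step 2 (b): {u2}
  step 3 (a): {u3}
  ✓ P
Run σ = ⟨bba⟩ on Q: start {v0}
  step 1 (b): {v1}
  step 2 (b): {v2}
  step 3 (a): no successor for Q

bba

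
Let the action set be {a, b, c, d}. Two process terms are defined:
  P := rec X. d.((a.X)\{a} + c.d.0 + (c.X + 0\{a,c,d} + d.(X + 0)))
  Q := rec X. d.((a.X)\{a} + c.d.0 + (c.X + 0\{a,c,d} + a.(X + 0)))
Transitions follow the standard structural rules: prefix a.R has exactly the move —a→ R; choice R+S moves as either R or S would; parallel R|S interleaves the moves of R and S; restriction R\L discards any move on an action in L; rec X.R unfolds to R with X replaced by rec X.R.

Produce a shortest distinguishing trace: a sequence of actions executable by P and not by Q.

Reachable graph of P (5 states):
  p0 = rec X. d.((a.X)\{a} + c.d.0 + (c.X + 0\{a,c,d} + d.(X + 0))) → —d→ p1
  p1 = (a.(rec X. d.((a.X)\{a} + c.d.0 + (c.X + 0\{a,c,d} + d.(X + 0)))))\{a} + c.d.0 + (c.(rec X. d.((a.X)\{a} + c.d.0 + (c.X + 0\{a,c,d} + d.(X + 0)))) + 0\{a,c,d} + d.((rec X. d.((a.X)\{a} + c.d.0 + (c.X + 0\{a,c,d} + d.(X + 0)))) + 0)) → —c→ p0, —c→ p2, —d→ p3
  p2 = d.0 → —d→ p4
  p3 = (rec X. d.((a.X)\{a} + c.d.0 + (c.X + 0\{a,c,d} + d.(X + 0)))) + 0 → —d→ p1
  p4 = 0 → stopped
Reachable graph of Q (5 states):
  q0 = rec X. d.((a.X)\{a} + c.d.0 + (c.X + 0\{a,c,d} + a.(X + 0))) → —d→ q1
  q1 = (a.(rec X. d.((a.X)\{a} + c.d.0 + (c.X + 0\{a,c,d} + a.(X + 0)))))\{a} + c.d.0 + (c.(rec X. d.((a.X)\{a} + c.d.0 + (c.X + 0\{a,c,d} + a.(X + 0)))) + 0\{a,c,d} + a.((rec X. d.((a.X)\{a} + c.d.0 + (c.X + 0\{a,c,d} + a.(X + 0)))) + 0)) → —a→ q2, —c→ q0, —c→ q3
  q2 = (rec X. d.((a.X)\{a} + c.d.0 + (c.X + 0\{a,c,d} + a.(X + 0)))) + 0 → —d→ q1
  q3 = d.0 → —d→ q4
  q4 = 0 → stopped
Executing dd from P (initial set {p0}):
  step 1 (d): {p1}
  step 2 (d): {p3}
  ✓ P
Executing dd from Q (initial set {q0}):
  step 1 (d): {q1}
  step 2 (d): ∅  — Q cannot continue

dd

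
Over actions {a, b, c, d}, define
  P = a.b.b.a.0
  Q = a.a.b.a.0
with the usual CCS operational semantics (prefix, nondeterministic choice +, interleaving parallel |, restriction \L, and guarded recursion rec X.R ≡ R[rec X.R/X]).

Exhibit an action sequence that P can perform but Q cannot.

LTS(P): 5 reachable states
  u0 = a.b.b.a.0 → =a=> u1
  u1 = b.b.a.0 → =b=> u2
  u2 = b.a.0 → =b=> u3
  u3 = a.0 → =a=> u4
  u4 = 0 → (no moves)
LTS(Q): 5 reachable states
  v0 = a.a.b.a.0 → =a=> v1
  v1 = a.b.a.0 → =a=> v2
  v2 = b.a.0 → =b=> v3
  v3 = a.0 → =a=> v4
  v4 = 0 → (no moves)
Executing ab from P (initial set {u0}):
  step 1 (a): {u1}
  step 2 (b): {u2}
  — P admits the full trace.
Executing ab from Q (initial set {v0}):
  step 1 (a): {v1}
  step 2 (b): no successor for Q

ab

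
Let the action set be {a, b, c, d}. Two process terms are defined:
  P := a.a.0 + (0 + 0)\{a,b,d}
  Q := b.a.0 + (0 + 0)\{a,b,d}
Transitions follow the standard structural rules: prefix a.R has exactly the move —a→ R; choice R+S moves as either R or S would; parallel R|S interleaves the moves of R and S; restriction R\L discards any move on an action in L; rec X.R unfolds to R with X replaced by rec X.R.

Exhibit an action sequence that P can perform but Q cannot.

a

Reachable graph of P (3 states):
  s0 = a.a.0 + (0 + 0)\{a,b,d} → —a→ s1
  s1 = a.0 → —a→ s2
  s2 = 0 → deadlocked
Reachable graph of Q (3 states):
  t0 = b.a.0 + (0 + 0)\{a,b,d} → —b→ t1
  t1 = a.0 → —a→ t2
  t2 = 0 → deadlocked
Run σ = ⟨a⟩ on P: start {s0}
  after a @ step 1: {s1}
  P completes σ.
Run σ = ⟨a⟩ on Q: start {t0}
  after a @ step 1: ∅ (Q stuck)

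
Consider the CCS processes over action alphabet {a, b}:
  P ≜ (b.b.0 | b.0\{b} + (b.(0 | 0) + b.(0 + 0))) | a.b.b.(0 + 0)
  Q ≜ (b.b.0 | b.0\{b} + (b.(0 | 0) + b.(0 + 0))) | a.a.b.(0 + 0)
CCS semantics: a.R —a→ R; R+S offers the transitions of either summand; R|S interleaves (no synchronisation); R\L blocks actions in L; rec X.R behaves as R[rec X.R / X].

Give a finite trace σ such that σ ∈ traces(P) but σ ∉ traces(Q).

LTS(P): 32 reachable states
  s0 = (b.b.0 | b.0\{b} + (b.(0 | 0) + b.(0 + 0))) | a.b.b.(0 + 0) | --a--▸ s1, --b--▸ s2, --b--▸ s3, --b--▸ s4, --b--▸ s5
  s1 = (b.b.0 | b.0\{b} + (b.(0 | 0) + b.(0 + 0))) | b.b.(0 + 0) | --b--▸ s10, --b--▸ s6, --b--▸ s7, --b--▸ s8, --b--▸ s9
  s2 = (0 + 0) | a.b.b.(0 + 0) | --a--▸ s6
  s3 = 0 | 0 | a.b.b.(0 + 0) | --a--▸ s8
  s4 = b.0 | b.0\{b} | a.b.b.(0 + 0) | --a--▸ s9, --b--▸ s11, --b--▸ s12
  s5 = b.b.0 | 0\{b} | a.b.b.(0 + 0) | --a--▸ s10, --b--▸ s12
  s6 = (0 + 0) | b.b.(0 + 0) | --b--▸ s13
  s7 = (b.b.0 | b.0\{b} + (b.(0 | 0) + b.(0 + 0))) | b.(0 + 0) | --b--▸ s13, --b--▸ s14, --b--▸ s15, --b--▸ s16, --b--▸ s17
  s8 = 0 | 0 | b.b.(0 + 0) | --b--▸ s15
  s9 = b.0 | b.0\{b} | b.b.(0 + 0) | --b--▸ s16, --b--▸ s18, --b--▸ s19
  s10 = b.b.0 | 0\{b} | b.b.(0 + 0) | --b--▸ s17, --b--▸ s19
  s11 = 0 | b.0\{b} | a.b.b.(0 + 0) | --a--▸ s18, --b--▸ s20
  s12 = b.0 | 0\{b} | a.b.b.(0 + 0) | --a--▸ s19, --b--▸ s20
  s13 = (0 + 0) | b.(0 + 0) | --b--▸ s21
  s14 = (b.b.0 | b.0\{b} + (b.(0 | 0) + b.(0 + 0))) | (0 + 0) | --b--▸ s21, --b--▸ s22, --b--▸ s23, --b--▸ s24
  s15 = 0 | 0 | b.(0 + 0) | --b--▸ s22
  s16 = b.0 | b.0\{b} | b.(0 + 0) | --b--▸ s23, --b--▸ s25, --b--▸ s26
  s17 = b.b.0 | 0\{b} | b.(0 + 0) | --b--▸ s24, --b--▸ s26
  s18 = 0 | b.0\{b} | b.b.(0 + 0) | --b--▸ s25, --b--▸ s27
  s19 = b.0 | 0\{b} | b.b.(0 + 0) | --b--▸ s26, --b--▸ s27
  s20 = 0 | 0\{b} | a.b.b.(0 + 0) | --a--▸ s27
  s21 = (0 + 0) | (0 + 0) | deadlocked
  s22 = 0 | 0 | (0 + 0) | deadlocked
  s23 = b.0 | b.0\{b} | (0 + 0) | --b--▸ s28, --b--▸ s29
  s24 = b.b.0 | 0\{b} | (0 + 0) | --b--▸ s29
  s25 = 0 | b.0\{b} | b.(0 + 0) | --b--▸ s28, --b--▸ s30
  s26 = b.0 | 0\{b} | b.(0 + 0) | --b--▸ s29, --b--▸ s30
  s27 = 0 | 0\{b} | b.b.(0 + 0) | --b--▸ s30
  s28 = 0 | b.0\{b} | (0 + 0) | --b--▸ s31
  s29 = b.0 | 0\{b} | (0 + 0) | --b--▸ s31
  s30 = 0 | 0\{b} | b.(0 + 0) | --b--▸ s31
  s31 = 0 | 0\{b} | (0 + 0) | deadlocked
LTS(Q): 32 reachable states
  t0 = (b.b.0 | b.0\{b} + (b.(0 | 0) + b.(0 + 0))) | a.a.b.(0 + 0) | --a--▸ t1, --b--▸ t2, --b--▸ t3, --b--▸ t4, --b--▸ t5
  t1 = (b.b.0 | b.0\{b} + (b.(0 | 0) + b.(0 + 0))) | a.b.(0 + 0) | --a--▸ t6, --b--▸ t10, --b--▸ t7, --b--▸ t8, --b--▸ t9
  t2 = (0 + 0) | a.a.b.(0 + 0) | --a--▸ t7
  t3 = 0 | 0 | a.a.b.(0 + 0) | --a--▸ t8
  t4 = b.0 | b.0\{b} | a.a.b.(0 + 0) | --a--▸ t9, --b--▸ t11, --b--▸ t12
  t5 = b.b.0 | 0\{b} | a.a.b.(0 + 0) | --a--▸ t10, --b--▸ t12
  t6 = (b.b.0 | b.0\{b} + (b.(0 | 0) + b.(0 + 0))) | b.(0 + 0) | --b--▸ t13, --b--▸ t14, --b--▸ t15, --b--▸ t16, --b--▸ t17
  t7 = (0 + 0) | a.b.(0 + 0) | --a--▸ t13
  t8 = 0 | 0 | a.b.(0 + 0) | --a--▸ t15
  t9 = b.0 | b.0\{b} | a.b.(0 + 0) | --a--▸ t16, --b--▸ t18, --b--▸ t19
  t10 = b.b.0 | 0\{b} | a.b.(0 + 0) | --a--▸ t17, --b--▸ t19
  t11 = 0 | b.0\{b} | a.a.b.(0 + 0) | --a--▸ t18, --b--▸ t20
  t12 = b.0 | 0\{b} | a.a.b.(0 + 0) | --a--▸ t19, --b--▸ t20
  t13 = (0 + 0) | b.(0 + 0) | --b--▸ t21
  t14 = (b.b.0 | b.0\{b} + (b.(0 | 0) + b.(0 + 0))) | (0 + 0) | --b--▸ t21, --b--▸ t22, --b--▸ t23, --b--▸ t24
  t15 = 0 | 0 | b.(0 + 0) | --b--▸ t22
  t16 = b.0 | b.0\{b} | b.(0 + 0) | --b--▸ t23, --b--▸ t25, --b--▸ t26
  t17 = b.b.0 | 0\{b} | b.(0 + 0) | --b--▸ t24, --b--▸ t26
  t18 = 0 | b.0\{b} | a.b.(0 + 0) | --a--▸ t25, --b--▸ t27
  t19 = b.0 | 0\{b} | a.b.(0 + 0) | --a--▸ t26, --b--▸ t27
  t20 = 0 | 0\{b} | a.a.b.(0 + 0) | --a--▸ t27
  t21 = (0 + 0) | (0 + 0) | deadlocked
  t22 = 0 | 0 | (0 + 0) | deadlocked
  t23 = b.0 | b.0\{b} | (0 + 0) | --b--▸ t28, --b--▸ t29
  t24 = b.b.0 | 0\{b} | (0 + 0) | --b--▸ t29
  t25 = 0 | b.0\{b} | b.(0 + 0) | --b--▸ t28, --b--▸ t30
  t26 = b.0 | 0\{b} | b.(0 + 0) | --b--▸ t29, --b--▸ t30
  t27 = 0 | 0\{b} | a.b.(0 + 0) | --a--▸ t30
  t28 = 0 | b.0\{b} | (0 + 0) | --b--▸ t31
  t29 = b.0 | 0\{b} | (0 + 0) | --b--▸ t31
  t30 = 0 | 0\{b} | b.(0 + 0) | --b--▸ t31
  t31 = 0 | 0\{b} | (0 + 0) | deadlocked
Trace ⟨abbbb⟩ through P, begin at {s0}:
  [1] a ⇒ {s1}
  [2] b ⇒ {s10, s6, s7, s8, s9}
  [3] b ⇒ {s13, s14, s15, s16, s17, s18, s19}
  [4] b ⇒ {s21, s22, s23, s24, s25, s26, s27}
  [5] b ⇒ {s28, s29, s30}
  P completes σ.
Trace ⟨abbbb⟩ through Q, begin at {t0}:
  [1] a ⇒ {t1}
  [2] b ⇒ {t10, t7, t8, t9}
  [3] b ⇒ {t18, t19}
  [4] b ⇒ {t27}
  [5] b ⇒ no successor for Q

abbbb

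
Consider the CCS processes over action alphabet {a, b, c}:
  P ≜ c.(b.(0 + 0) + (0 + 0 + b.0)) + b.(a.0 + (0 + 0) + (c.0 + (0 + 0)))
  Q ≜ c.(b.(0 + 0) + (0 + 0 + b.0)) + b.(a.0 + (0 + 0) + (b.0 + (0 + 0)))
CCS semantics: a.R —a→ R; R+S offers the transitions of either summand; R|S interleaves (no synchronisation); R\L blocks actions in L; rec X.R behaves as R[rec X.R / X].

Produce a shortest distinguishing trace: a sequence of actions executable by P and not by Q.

bc

P's transition system — 5 states:
  p0 = c.(b.(0 + 0) + (0 + 0 + b.0)) + b.(a.0 + (0 + 0) + (c.0 + (0 + 0))) → -b-> p1, -c-> p2
  p1 = a.0 + (0 + 0) + (c.0 + (0 + 0)) → -a-> p3, -c-> p3
  p2 = b.(0 + 0) + (0 + 0 + b.0) → -b-> p3, -b-> p4
  p3 = 0 → stopped
  p4 = 0 + 0 → stopped
Q's transition system — 5 states:
  q0 = c.(b.(0 + 0) + (0 + 0 + b.0)) + b.(a.0 + (0 + 0) + (b.0 + (0 + 0))) → -b-> q1, -c-> q2
  q1 = a.0 + (0 + 0) + (b.0 + (0 + 0)) → -a-> q3, -b-> q3
  q2 = b.(0 + 0) + (0 + 0 + b.0) → -b-> q3, -b-> q4
  q3 = 0 → stopped
  q4 = 0 + 0 → stopped
Run σ = ⟨bc⟩ on P: start {p0}
  [1] b ⇒ {p1}
  [2] c ⇒ {p3}
  P completes σ.
Run σ = ⟨bc⟩ on Q: start {q0}
  [1] b ⇒ {q1}
  [2] c ⇒ no successor for Q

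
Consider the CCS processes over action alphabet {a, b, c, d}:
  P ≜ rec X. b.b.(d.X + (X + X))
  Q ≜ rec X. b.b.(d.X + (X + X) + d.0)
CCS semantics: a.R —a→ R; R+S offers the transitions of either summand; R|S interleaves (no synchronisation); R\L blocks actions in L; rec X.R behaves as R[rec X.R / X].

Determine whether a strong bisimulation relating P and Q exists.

Reachable graph of P (3 states):
  p0 = rec X. b.b.(d.X + (X + X)) ⊢ ··b··> p1
  p1 = b.(d.(rec X. b.b.(d.X + (X + X))) + ((rec X. b.b.(d.X + (X + X))) + (rec X. b.b.(d.X + (X + X))))) ⊢ ··b··> p2
  p2 = d.(rec X. b.b.(d.X + (X + X))) + ((rec X. b.b.(d.X + (X + X))) + (rec X. b.b.(d.X + (X + X)))) ⊢ ··b··> p1, ··d··> p0
Reachable graph of Q (4 states):
  q0 = rec X. b.b.(d.X + (X + X) + d.0) ⊢ ··b··> q1
  q1 = b.(d.(rec X. b.b.(d.X + (X + X) + d.0)) + ((rec X. b.b.(d.X + (X + X) + d.0)) + (rec X. b.b.(d.X + (X + X) + d.0))) + d.0) ⊢ ··b··> q2
  q2 = d.(rec X. b.b.(d.X + (X + X) + d.0)) + ((rec X. b.b.(d.X + (X + X) + d.0)) + (rec X. b.b.(d.X + (X + X) + d.0))) + d.0 ⊢ ··b··> q1, ··d··> q0, ··d··> q3
  q3 = 0 ⊢ deadlocked
Coarsest stable partition (strong bisimilarity classes):
  B0 = {p0}
  B1 = {p1}
  B2 = {p2}
  B3 = {q0}
  B4 = {q1}
  B5 = {q2}
  B6 = {q3}
p0 ∈ B0, q0 ∈ B3 → different blocks

not bisimilar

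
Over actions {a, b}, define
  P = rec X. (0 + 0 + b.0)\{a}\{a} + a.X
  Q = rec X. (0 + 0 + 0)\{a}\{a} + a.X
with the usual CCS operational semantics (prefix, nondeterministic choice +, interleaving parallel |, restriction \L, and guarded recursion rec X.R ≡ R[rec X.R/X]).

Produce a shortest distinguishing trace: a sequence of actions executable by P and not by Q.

b

LTS(P): 2 reachable states
  u0 = rec X. (0 + 0 + b.0)\{a}\{a} + a.X | --a--▸ u0, --b--▸ u1
  u1 = 0\{a}\{a} | stopped
LTS(Q): 1 reachable states
  v0 = rec X. (0 + 0 + 0)\{a}\{a} + a.X | --a--▸ v0
Run σ = ⟨b⟩ on P: start {u0}
  [1] b ⇒ {u1}
  ✓ P
Run σ = ⟨b⟩ on Q: start {v0}
  [1] b ⇒ ∅  — Q cannot continue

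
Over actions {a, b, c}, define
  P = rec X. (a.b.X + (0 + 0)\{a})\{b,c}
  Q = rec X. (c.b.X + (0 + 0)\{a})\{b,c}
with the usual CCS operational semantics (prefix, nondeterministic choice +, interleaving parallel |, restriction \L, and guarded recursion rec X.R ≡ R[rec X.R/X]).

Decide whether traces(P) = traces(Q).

P's transition system — 2 states:
  m0 = rec X. (a.b.X + (0 + 0)\{a})\{b,c} → ··a··> m1
  m1 = (b.(rec X. (a.b.X + (0 + 0)\{a})\{b,c}))\{b,c} → (no moves)
Q's transition system — 1 states:
  n0 = rec X. (c.b.X + (0 + 0)\{a})\{b,c} → (no moves)
Run σ = ⟨a⟩ on P: start {m0}
  [1] a ⇒ {m1}
  P completes σ.
Run σ = ⟨a⟩ on Q: start {n0}
  [1] a ⇒ ∅ (Q stuck)

NO — witness ⟨a⟩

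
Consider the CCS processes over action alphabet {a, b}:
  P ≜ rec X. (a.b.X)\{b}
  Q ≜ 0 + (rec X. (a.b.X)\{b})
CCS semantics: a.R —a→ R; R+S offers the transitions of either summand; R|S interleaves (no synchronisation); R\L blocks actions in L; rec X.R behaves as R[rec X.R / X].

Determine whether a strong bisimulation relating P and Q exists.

P's transition system — 2 states:
  m0 = rec X. (a.b.X)\{b} ⊢ -a-> m1
  m1 = (b.(rec X. (a.b.X)\{b}))\{b} ⊢ deadlocked
Q's transition system — 2 states:
  n0 = 0 + (rec X. (a.b.X)\{b}) ⊢ -a-> n1
  n1 = (b.(rec X. (a.b.X)\{b}))\{b} ⊢ deadlocked
Partition-refinement fixed point:
  B0 = {m0, n0}
  B1 = {m1, n1}
m0 ∈ B0, n0 ∈ B0 → same block

bisimilar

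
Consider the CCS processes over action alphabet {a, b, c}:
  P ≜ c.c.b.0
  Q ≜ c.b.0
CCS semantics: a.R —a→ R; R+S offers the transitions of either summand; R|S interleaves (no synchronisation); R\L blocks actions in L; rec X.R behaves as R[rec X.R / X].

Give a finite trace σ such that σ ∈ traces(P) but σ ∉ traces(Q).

cc

Reachable graph of P (4 states):
  m0 = c.c.b.0 ⊢ =c=> m1
  m1 = c.b.0 ⊢ =c=> m2
  m2 = b.0 ⊢ =b=> m3
  m3 = 0 ⊢ deadlocked
Reachable graph of Q (3 states):
  n0 = c.b.0 ⊢ =c=> n1
  n1 = b.0 ⊢ =b=> n2
  n2 = 0 ⊢ deadlocked
Trace ⟨cc⟩ through P, begin at {m0}:
  [1] c ⇒ {m1}
  [2] c ⇒ {m2}
  P completes σ.
Trace ⟨cc⟩ through Q, begin at {n0}:
  [1] c ⇒ {n1}
  [2] c ⇒ ∅  — Q cannot continue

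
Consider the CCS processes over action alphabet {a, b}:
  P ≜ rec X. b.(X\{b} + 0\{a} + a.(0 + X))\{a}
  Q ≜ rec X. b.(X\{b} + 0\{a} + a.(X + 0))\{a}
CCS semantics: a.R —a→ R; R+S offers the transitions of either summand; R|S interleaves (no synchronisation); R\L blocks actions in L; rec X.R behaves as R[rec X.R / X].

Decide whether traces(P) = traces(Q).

traces(P) = traces(Q)

P's transition system — 2 states:
  s0 = rec X. b.(X\{b} + 0\{a} + a.(0 + X))\{a} has moves -b-> s1
  s1 = ((rec X. b.(X\{b} + 0\{a} + a.(0 + X))\{a})\{b} + 0\{a} + a.(0 + (rec X. b.(X\{b} + 0\{a} + a.(0 + X))\{a})))\{a} has moves deadlocked
Q's transition system — 2 states:
  t0 = rec X. b.(X\{b} + 0\{a} + a.(X + 0))\{a} has moves -b-> t1
  t1 = ((rec X. b.(X\{b} + 0\{a} + a.(X + 0))\{a})\{b} + 0\{a} + a.((rec X. b.(X\{b} + 0\{a} + a.(X + 0))\{a}) + 0))\{a} has moves deadlocked
Partition-refinement fixed point:
  B0 = {s0, t0}
  B1 = {s1, t1}
s0 ∈ B0, t0 ∈ B0 → same block
Bisimilar ⇒ trace-equivalent.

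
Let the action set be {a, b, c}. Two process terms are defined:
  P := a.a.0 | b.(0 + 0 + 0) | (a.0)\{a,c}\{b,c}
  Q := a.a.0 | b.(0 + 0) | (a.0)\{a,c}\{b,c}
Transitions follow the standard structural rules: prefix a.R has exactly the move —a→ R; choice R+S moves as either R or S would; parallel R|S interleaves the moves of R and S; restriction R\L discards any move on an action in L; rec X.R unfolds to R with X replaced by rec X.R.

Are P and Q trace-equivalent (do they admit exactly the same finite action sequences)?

P's transition system — 6 states:
  m0 = a.a.0 | b.(0 + 0 + 0) | (a.0)\{a,c}\{b,c} → -a-> m1, -b-> m2
  m1 = a.0 | b.(0 + 0 + 0) | (a.0)\{a,c}\{b,c} → -a-> m3, -b-> m4
  m2 = a.a.0 | (0 + 0 + 0) | (a.0)\{a,c}\{b,c} → -a-> m4
  m3 = 0 | b.(0 + 0 + 0) | (a.0)\{a,c}\{b,c} → -b-> m5
  m4 = a.0 | (0 + 0 + 0) | (a.0)\{a,c}\{b,c} → -a-> m5
  m5 = 0 | (0 + 0 + 0) | (a.0)\{a,c}\{b,c} → (no moves)
Q's transition system — 6 states:
  n0 = a.a.0 | b.(0 + 0) | (a.0)\{a,c}\{b,c} → -a-> n1, -b-> n2
  n1 = a.0 | b.(0 + 0) | (a.0)\{a,c}\{b,c} → -a-> n3, -b-> n4
  n2 = a.a.0 | (0 + 0) | (a.0)\{a,c}\{b,c} → -a-> n4
  n3 = 0 | b.(0 + 0) | (a.0)\{a,c}\{b,c} → -b-> n5
  n4 = a.0 | (0 + 0) | (a.0)\{a,c}\{b,c} → -a-> n5
  n5 = 0 | (0 + 0) | (a.0)\{a,c}\{b,c} → (no moves)
Partition-refinement fixed point:
  B0 = {m0, n0}
  B1 = {m1, n1}
  B2 = {m3, n3}
  B3 = {m5, n5}
  B4 = {m4, n4}
  B5 = {m2, n2}
m0 ∈ B0, n0 ∈ B0 → same block
Bisimilar ⇒ trace-equivalent.

trace-equivalent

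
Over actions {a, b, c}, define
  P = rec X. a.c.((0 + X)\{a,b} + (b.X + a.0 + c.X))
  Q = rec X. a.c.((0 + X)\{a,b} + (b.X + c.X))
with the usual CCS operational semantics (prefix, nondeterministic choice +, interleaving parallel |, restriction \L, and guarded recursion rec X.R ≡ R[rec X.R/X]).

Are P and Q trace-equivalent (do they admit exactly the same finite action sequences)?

Reachable graph of P (4 states):
  u0 = rec X. a.c.((0 + X)\{a,b} + (b.X + a.0 + c.X)) :: ··a··> u1
  u1 = c.((0 + (rec X. a.c.((0 + X)\{a,b} + (b.X + a.0 + c.X))))\{a,b} + (b.(rec X. a.c.((0 + X)\{a,b} + (b.X + a.0 + c.X))) + a.0 + c.(rec X. a.c.((0 + X)\{a,b} + (b.X + a.0 + c.X))))) :: ··c··> u2
  u2 = (0 + (rec X. a.c.((0 + X)\{a,b} + (b.X + a.0 + c.X))))\{a,b} + (b.(rec X. a.c.((0 + X)\{a,b} + (b.X + a.0 + c.X))) + a.0 + c.(rec X. a.c.((0 + X)\{a,b} + (b.X + a.0 + c.X)))) :: ··a··> u3, ··b··> u0, ··c··> u0
  u3 = 0 :: deadlocked
Reachable graph of Q (3 states):
  v0 = rec X. a.c.((0 + X)\{a,b} + (b.X + c.X)) :: ··a··> v1
  v1 = c.((0 + (rec X. a.c.((0 + X)\{a,b} + (b.X + c.X))))\{a,b} + (b.(rec X. a.c.((0 + X)\{a,b} + (b.X + c.X))) + c.(rec X. a.c.((0 + X)\{a,b} + (b.X + c.X))))) :: ··c··> v2
  v2 = (0 + (rec X. a.c.((0 + X)\{a,b} + (b.X + c.X))))\{a,b} + (b.(rec X. a.c.((0 + X)\{a,b} + (b.X + c.X))) + c.(rec X. a.c.((0 + X)\{a,b} + (b.X + c.X)))) :: ··b··> v0, ··c··> v0
Run σ = ⟨aca⟩ on P: start {u0}
  after a @ step 1: {u1}
  after c @ step 2: {u2}
  after a @ step 3: {u3}
  — P admits the full trace.
Run σ = ⟨aca⟩ on Q: start {v0}
  after a @ step 1: {v1}
  after c @ step 2: {v2}
  after a @ step 3: ∅ (Q stuck)

trace-distinct — witness ⟨aca⟩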